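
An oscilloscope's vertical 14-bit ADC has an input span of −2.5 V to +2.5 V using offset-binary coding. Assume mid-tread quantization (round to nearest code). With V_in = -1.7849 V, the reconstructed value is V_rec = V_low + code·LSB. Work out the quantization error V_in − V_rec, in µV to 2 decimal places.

LSB = 5/2^14 = 305.18 µV.
(-1.7849 − (−2.5))/0.000305176 = 2343.2397; round gives code 2343.
Reconstructed: -1.7849731 V.
Difference: 7.31445e-05 V → 73.14 µV.

73.14 µV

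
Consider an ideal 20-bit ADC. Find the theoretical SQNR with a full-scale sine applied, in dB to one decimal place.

122.2 dB

SNR ≈ 6.02·N + 1.76 dB = 6.02·20 + 1.76 = 122.16 dB.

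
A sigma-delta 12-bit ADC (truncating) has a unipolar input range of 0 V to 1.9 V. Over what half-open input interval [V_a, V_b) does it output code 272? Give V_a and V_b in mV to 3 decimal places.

LSB = 1.9/2^12 = 463.87 µV.
V_a = V_low + 272·LSB = 0.126172 V; V_b = V_low + 273·LSB = 0.126636 V.

[126.172 mV, 126.636 mV)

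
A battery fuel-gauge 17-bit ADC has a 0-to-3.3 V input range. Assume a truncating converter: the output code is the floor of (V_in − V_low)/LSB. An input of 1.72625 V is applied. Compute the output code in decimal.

code 68564

With 131072 levels over 3.3 V, one step is 25.18 µV.
(V_in − V_low)/LSB = (1.72625 − 0) / 2.5177e-05 = 68564.558.
So the output code is 68564.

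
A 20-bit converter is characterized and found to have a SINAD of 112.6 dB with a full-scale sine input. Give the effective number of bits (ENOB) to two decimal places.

ENOB = (SINAD − 1.76) / 6.02 = (112.6 − 1.76)/6.02 = 18.412.

18.41 bits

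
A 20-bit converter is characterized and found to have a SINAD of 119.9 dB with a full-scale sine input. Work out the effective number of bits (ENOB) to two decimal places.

ENOB = (SINAD − 1.76) / 6.02 = (119.9 − 1.76)/6.02 = 19.625.

19.62 bits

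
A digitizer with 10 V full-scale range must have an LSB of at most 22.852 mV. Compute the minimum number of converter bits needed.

Number of steps required ≥ 10 V / 22.852 mV = 437.60.
Need 2^N ≥ 437.60; 2^8 = 256, 2^9 = 512.
Minimum N = 9.

9 bits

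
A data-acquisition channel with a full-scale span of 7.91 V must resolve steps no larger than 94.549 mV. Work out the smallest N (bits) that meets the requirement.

7 bits

Number of steps required ≥ 7.91 V / 94.549 mV = 83.66.
Need 2^N ≥ 83.66; 2^6 = 64, 2^7 = 128.
Minimum N = 7.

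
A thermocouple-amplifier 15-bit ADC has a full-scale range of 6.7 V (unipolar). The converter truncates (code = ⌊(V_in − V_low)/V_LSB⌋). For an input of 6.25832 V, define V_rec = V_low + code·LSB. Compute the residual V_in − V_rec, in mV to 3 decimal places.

LSB = 6.7/2^15 = 204.47 µV.
(V_in − V_low)/LSB = (6.25832 − 0)/0.000204468 = 30607.8552 → code 30607 (floor).
Reconstructed: 6.2581451 V.
V_in − V_rec = 0.000174858 V = 0.175 mV.

0.175 mV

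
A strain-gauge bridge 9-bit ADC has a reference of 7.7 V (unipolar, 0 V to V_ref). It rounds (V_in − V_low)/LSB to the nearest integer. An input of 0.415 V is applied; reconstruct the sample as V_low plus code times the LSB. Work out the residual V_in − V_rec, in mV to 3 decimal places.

-6.094 mV

One LSB is 7.7 V / 512 = 15.039 mV.
Scaled input = 27.5948 LSBs, so code = 28.
Reconstructed: 0.42109375 V.
V_in − V_rec = -0.00609375 V = -6.094 mV.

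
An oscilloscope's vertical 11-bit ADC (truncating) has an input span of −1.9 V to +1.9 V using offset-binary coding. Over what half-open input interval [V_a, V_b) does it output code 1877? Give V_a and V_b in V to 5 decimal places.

LSB = 3.8/2^11 = 1.855 mV.
V_a = V_low + 1877·LSB = 1.58271 V; V_b = V_low + 1878·LSB = 1.58457 V.

[1.58271 V, 1.58457 V)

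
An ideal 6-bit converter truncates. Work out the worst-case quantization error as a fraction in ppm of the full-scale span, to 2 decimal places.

Truncating → worst-case error = 1 LSB = V_FS/2^6, so 1e+06/64 = 15625 ppm of full scale.

15625.00 ppm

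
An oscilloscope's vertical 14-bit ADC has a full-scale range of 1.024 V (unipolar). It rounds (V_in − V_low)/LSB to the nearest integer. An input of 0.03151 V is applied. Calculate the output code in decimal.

code 504

Full-scale span = 1.024 V; LSB = 1.024/2^14 = 62.50 µV.
(V_in − V_low)/LSB = (0.03151 − 0) / 6.25e-05 = 504.160.
So the output code is 504.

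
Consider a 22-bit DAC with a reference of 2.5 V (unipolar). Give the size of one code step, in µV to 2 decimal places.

0.60 µV

Full-scale span = 2.5 V.
LSB = 2.5 / 2^22 = 2.5 / 4194304 = 5.96046e-07 V = 0.60 µV.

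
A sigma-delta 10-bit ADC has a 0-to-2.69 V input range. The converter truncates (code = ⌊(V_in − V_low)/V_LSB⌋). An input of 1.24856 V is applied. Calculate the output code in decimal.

code 475

With 1024 levels over 2.69 V, one step is 2.627 mV.
(1.24856 − 0) / 0.00262695 = 475.288 LSBs.
⌊·⌋(475.288) = 475.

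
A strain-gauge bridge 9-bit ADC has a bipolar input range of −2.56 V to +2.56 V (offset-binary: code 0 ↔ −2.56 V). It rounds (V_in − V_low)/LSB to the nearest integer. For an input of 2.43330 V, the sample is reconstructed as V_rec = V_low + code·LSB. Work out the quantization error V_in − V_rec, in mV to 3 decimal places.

3.300 mV

Step size: 5.12 V ÷ 2^9 = 10.000 mV.
(2.43330 − (−2.56))/0.01 = 499.3300; round gives code 499.
Reconstructed: 2.43 V.
V_in − V_rec = 0.0033 V = 3.300 mV.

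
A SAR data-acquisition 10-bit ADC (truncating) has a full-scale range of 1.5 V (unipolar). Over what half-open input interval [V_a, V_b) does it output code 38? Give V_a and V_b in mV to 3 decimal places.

[55.664 mV, 57.129 mV)

LSB = 1.5/2^10 = 1.465 mV.
V_a = V_low + 38·LSB = 0.0556641 V; V_b = V_low + 39·LSB = 0.0571289 V.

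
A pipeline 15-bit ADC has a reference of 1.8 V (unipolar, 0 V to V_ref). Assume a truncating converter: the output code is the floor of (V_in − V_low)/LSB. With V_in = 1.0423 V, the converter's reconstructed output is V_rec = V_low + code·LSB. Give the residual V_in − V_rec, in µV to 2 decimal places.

One LSB is 1.8 V / 32768 = 54.93 µV.
(V_in − V_low)/LSB = (1.0423 − 0)/5.49316e-05 = 18974.4924 → code 18974 (floor).
V_rec = 0 + 18974·5.49316e-05 = 1.0422729 V.
V_in − V_rec = 2.70508e-05 V = 27.05 µV.

27.05 µV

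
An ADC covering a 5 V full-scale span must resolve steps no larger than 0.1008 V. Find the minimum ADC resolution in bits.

Number of steps required ≥ 5 V / 0.1008 V = 49.60.
Need 2^N ≥ 49.60; 2^5 = 32, 2^6 = 64.
Minimum N = 6.

6 bits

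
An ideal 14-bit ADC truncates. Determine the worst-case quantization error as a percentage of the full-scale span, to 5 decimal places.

Truncating → worst-case error = 1 LSB = V_FS/2^14, so 100/16384 = 0.00610352 % of full scale.

0.00610 %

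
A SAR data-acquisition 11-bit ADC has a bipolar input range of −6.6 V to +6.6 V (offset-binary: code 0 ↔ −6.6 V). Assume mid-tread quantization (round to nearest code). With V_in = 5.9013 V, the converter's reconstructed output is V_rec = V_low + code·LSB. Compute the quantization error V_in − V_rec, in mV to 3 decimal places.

-2.606 mV

LSB = 13.2/2^11 = 6.445 mV.
(V_in − V_low)/LSB = (5.9013 − (−6.6))/0.00644531 = 1939.5956 → code 1940 (round).
Code 1940 maps back to (−6.6) + 1940×0.00644531 V = 5.9039063 V.
Error = 5.9013 − 5.9039063 = -0.00260625 V = -2.606 mV.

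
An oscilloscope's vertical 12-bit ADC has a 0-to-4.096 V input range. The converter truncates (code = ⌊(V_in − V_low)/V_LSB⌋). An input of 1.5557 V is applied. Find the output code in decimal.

code 1555

Full-scale span = 4.096 V; LSB = 4.096/2^12 = 1.000 mV.
Input sits at 1555.700 steps above V_low.
Floor → code 1555.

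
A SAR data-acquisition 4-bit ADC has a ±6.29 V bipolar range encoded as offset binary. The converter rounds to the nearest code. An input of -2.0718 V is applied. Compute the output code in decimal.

LSB = 12.58 V / 16 = 0.7863 V.
(V_in − V_low)/LSB = (-2.0718 − (−6.29)) / 0.78625 = 5.365.
So the output code is 5.

code 5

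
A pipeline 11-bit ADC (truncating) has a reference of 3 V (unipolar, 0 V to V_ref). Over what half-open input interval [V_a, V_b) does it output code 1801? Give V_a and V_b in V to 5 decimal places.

LSB = 3/2^11 = 1.465 mV.
V_a = V_low + 1801·LSB = 2.63818 V; V_b = V_low + 1802·LSB = 2.63965 V.

[2.63818 V, 2.63965 V)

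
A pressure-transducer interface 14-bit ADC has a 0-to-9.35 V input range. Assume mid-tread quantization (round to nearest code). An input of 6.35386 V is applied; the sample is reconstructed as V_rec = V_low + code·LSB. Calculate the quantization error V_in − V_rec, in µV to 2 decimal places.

-76.77 µV

One LSB is 9.35 V / 16384 = 0.571 mV.
Scaled input = 11133.8655 LSBs, so code = 11134.
Code 11134 maps back to 0 + 11134×0.000570679 V = 6.3539368 V.
V_in − V_rec = -7.67676e-05 V = -76.77 µV.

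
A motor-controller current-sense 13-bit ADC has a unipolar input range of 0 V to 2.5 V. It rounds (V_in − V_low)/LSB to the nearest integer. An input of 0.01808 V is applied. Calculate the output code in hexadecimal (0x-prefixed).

code 0x3B (decimal 59)

LSB = 2.5 V / 8192 = 305.18 µV.
Input sits at 59.245 steps above V_low.
Round → code 59.
In hexadecimal (0x-prefixed): 0x3B.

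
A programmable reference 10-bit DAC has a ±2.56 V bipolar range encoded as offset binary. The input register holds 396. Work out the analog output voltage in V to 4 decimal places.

-0.5800 V

LSB = 5.12 V / 2^10 = 5.000 mV.
V_out = (−2.56) + 396 × 0.005 V = -0.58 V.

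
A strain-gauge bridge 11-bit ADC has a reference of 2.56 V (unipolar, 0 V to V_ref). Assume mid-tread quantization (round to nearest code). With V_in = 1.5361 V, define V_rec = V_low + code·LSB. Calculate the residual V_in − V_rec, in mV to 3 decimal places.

Step size: 2.56 V ÷ 2^11 = 1.250 mV.
(V_in − V_low)/LSB = (1.5361 − 0)/0.00125 = 1228.8800 → code 1229 (round).
Code 1229 maps back to 0 + 1229×0.00125 V = 1.53625 V.
Difference: -0.00015 V → -0.150 mV.

-0.150 mV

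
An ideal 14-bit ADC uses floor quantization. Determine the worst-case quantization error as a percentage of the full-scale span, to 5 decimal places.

Truncating → worst-case error = 1 LSB = V_FS/2^14, so 100/16384 = 0.00610352 % of full scale.

0.00610 %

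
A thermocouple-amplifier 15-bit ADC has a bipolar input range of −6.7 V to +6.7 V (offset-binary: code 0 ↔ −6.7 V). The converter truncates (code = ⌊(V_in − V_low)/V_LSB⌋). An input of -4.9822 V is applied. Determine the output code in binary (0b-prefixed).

code 0b1000001101000 (decimal 4200)

With 32768 levels over 13.4 V, one step is 408.94 µV.
Input sits at 4200.662 steps above V_low.
So the output code is 4200.
In binary (0b-prefixed): 0b1000001101000.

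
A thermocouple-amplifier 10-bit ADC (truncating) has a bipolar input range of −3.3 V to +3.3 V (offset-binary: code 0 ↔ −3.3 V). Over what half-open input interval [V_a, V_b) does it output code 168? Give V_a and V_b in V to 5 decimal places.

[-2.21719 V, -2.21074 V)

LSB = 6.6/2^10 = 6.445 mV.
V_a = V_low + 168·LSB = -2.21719 V; V_b = V_low + 169·LSB = -2.21074 V.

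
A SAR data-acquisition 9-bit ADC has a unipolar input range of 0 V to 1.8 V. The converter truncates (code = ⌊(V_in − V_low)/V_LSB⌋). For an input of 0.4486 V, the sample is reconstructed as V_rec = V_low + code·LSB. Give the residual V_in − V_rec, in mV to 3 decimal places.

2.116 mV

Step size: 1.8 V ÷ 2^9 = 3.516 mV.
Scaled input = 127.6018 LSBs, so code = 127.
Code 127 maps back to 0 + 127×0.00351563 V = 0.44648437 V.
Error = 0.4486 − 0.44648437 = 0.00211562 V = 2.116 mV.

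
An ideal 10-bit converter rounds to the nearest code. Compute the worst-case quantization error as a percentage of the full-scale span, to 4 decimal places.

0.0488 %

Rounding → worst-case error = ½ LSB = V_FS/2^11, so 100/2048 = 0.0488281 % of full scale.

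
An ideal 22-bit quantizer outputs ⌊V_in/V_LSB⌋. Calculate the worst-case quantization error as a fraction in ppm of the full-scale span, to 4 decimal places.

0.2384 ppm

Truncating → worst-case error = 1 LSB = V_FS/2^22, so 1e+06/4194304 = 0.238419 ppm of full scale.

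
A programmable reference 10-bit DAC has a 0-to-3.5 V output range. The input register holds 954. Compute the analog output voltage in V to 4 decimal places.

3.2607 V

LSB = 3.5 V / 2^10 = 3.418 mV.
V_out = 0 + 954 × 0.00341797 V = 3.26074 V.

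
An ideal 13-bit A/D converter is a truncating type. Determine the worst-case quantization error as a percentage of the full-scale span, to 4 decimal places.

0.0122 %

Truncating → worst-case error = 1 LSB = V_FS/2^13, so 100/8192 = 0.012207 % of full scale.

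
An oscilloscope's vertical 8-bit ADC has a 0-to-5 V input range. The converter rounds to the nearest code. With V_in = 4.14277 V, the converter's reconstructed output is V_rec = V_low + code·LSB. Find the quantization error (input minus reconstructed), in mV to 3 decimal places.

2.145 mV

One LSB is 5 V / 256 = 19.531 mV.
(4.14277 − 0)/0.0195312 = 212.1098; round gives code 212.
Reconstructed: 4.140625 V.
V_in − V_rec = 0.002145 V = 2.145 mV.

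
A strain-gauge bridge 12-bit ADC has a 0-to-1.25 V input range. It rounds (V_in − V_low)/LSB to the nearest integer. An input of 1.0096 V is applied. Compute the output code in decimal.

code 3308

With 4096 levels over 1.25 V, one step is 305.18 µV.
Input sits at 3308.257 steps above V_low.
So the output code is 3308.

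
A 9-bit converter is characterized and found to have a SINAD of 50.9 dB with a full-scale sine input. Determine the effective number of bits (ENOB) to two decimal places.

8.16 bits

ENOB = (SINAD − 1.76) / 6.02 = (50.9 − 1.76)/6.02 = 8.163.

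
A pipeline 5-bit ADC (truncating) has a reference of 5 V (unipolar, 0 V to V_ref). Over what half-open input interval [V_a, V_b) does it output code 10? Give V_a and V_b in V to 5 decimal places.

LSB = 5/2^5 = 156.250 mV.
V_a = V_low + 10·LSB = 1.5625 V; V_b = V_low + 11·LSB = 1.71875 V.

[1.56250 V, 1.71875 V)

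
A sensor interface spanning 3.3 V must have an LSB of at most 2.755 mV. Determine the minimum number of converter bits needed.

Number of steps required ≥ 3.3 V / 2.755 mV = 1197.82.
Need 2^N ≥ 1197.82; 2^10 = 1024, 2^11 = 2048.
Minimum N = 11.

11 bits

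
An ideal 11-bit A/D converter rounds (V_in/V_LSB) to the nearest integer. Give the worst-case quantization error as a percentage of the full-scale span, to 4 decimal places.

0.0244 %

Rounding → worst-case error = ½ LSB = V_FS/2^12, so 100/4096 = 0.0244141 % of full scale.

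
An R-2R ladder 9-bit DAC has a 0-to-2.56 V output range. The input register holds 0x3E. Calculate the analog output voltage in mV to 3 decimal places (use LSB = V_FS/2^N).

310.000 mV

LSB = 2.56 V / 2^9 = 5.000 mV.
Code 0x3E = 62 decimal.
V_out = 0 + 62 × 0.005 V = 0.31 V.
= 310.000 mV.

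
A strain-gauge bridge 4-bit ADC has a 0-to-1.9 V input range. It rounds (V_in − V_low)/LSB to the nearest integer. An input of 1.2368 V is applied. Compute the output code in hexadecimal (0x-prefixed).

Full-scale span = 1.9 V; LSB = 1.9/2^4 = 118.750 mV.
(1.2368 − 0) / 0.11875 = 10.415 LSBs.
round(10.415) = 10.
In hexadecimal (0x-prefixed): 0xA.

code 0xA (decimal 10)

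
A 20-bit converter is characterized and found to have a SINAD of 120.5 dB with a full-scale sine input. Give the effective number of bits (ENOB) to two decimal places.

ENOB = (SINAD − 1.76) / 6.02 = (120.5 − 1.76)/6.02 = 19.724.

19.72 bits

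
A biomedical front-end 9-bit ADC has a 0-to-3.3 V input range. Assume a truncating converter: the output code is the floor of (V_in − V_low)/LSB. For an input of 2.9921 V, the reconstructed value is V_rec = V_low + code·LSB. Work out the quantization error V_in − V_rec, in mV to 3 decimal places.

1.475 mV

One LSB is 3.3 V / 512 = 6.445 mV.
Scaled input = 464.2288 LSBs, so code = 464.
Code 464 maps back to 0 + 464×0.00644531 V = 2.990625 V.
Difference: 0.001475 V → 1.475 mV.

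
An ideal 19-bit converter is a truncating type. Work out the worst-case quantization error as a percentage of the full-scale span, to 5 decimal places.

Truncating → worst-case error = 1 LSB = V_FS/2^19, so 100/524288 = 0.000190735 % of full scale.

0.00019 %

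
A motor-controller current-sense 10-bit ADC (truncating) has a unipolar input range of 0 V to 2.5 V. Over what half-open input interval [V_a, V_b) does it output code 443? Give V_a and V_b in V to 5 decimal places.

LSB = 2.5/2^10 = 2.441 mV.
V_a = V_low + 443·LSB = 1.08154 V; V_b = V_low + 444·LSB = 1.08398 V.

[1.08154 V, 1.08398 V)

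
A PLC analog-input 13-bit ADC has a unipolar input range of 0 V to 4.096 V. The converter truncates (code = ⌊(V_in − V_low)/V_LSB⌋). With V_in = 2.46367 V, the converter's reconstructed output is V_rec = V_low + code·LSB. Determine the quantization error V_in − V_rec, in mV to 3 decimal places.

One LSB is 4.096 V / 8192 = 0.500 mV.
(V_in − V_low)/LSB = (2.46367 − 0)/0.0005 = 4927.3400 → code 4927 (floor).
V_rec = 0 + 4927·0.0005 = 2.4635 V.
Difference: 0.00017 V → 0.170 mV.

0.170 mV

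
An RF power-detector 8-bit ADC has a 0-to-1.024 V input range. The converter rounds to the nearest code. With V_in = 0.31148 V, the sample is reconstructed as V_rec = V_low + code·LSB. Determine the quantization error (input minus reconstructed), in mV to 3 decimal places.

-0.520 mV

One LSB is 1.024 V / 256 = 4.000 mV.
(0.31148 − 0)/0.004 = 77.8700; round gives code 78.
V_rec = 0 + 78·0.004 = 0.312 V.
Error = 0.31148 − 0.312 = -0.00052 V = -0.520 mV.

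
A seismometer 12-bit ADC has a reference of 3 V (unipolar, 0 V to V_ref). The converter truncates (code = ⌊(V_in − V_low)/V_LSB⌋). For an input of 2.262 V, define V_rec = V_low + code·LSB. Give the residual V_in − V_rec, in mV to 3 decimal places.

One LSB is 3 V / 4096 = 0.732 mV.
Scaled input = 3088.3840 LSBs, so code = 3088.
Reconstructed: 2.2617188 V.
Difference: 0.00028125 V → 0.281 mV.

0.281 mV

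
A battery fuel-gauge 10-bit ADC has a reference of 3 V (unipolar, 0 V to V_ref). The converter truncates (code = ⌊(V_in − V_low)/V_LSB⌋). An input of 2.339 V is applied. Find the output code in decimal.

code 798

LSB = 3 V / 1024 = 2.930 mV.
(V_in − V_low)/LSB = (2.339 − 0) / 0.00292969 = 798.379.
Floor → code 798.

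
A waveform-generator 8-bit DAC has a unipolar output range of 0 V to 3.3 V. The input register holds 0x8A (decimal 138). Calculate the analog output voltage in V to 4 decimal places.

1.7789 V

LSB = 3.3 V / 2^8 = 12.891 mV.
Code 0x8A = 138 decimal.
V_out = 0 + 138 × 0.0128906 V = 1.77891 V.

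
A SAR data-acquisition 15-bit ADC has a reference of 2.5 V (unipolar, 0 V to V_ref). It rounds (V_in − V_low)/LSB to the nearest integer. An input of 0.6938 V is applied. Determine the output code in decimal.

LSB = 2.5 V / 32768 = 76.29 µV.
(0.6938 − 0) / 7.62939e-05 = 9093.775 LSBs.
round(9093.775) = 9094.

code 9094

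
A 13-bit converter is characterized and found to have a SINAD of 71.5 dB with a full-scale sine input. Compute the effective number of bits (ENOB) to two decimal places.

ENOB = (SINAD − 1.76) / 6.02 = (71.5 − 1.76)/6.02 = 11.585.

11.58 bits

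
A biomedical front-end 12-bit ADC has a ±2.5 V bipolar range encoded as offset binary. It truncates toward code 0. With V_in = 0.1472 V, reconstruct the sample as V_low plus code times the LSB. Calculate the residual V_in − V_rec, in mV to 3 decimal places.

0.716 mV

Step size: 5 V ÷ 2^12 = 1.221 mV.
(V_in − V_low)/LSB = (0.1472 − (−2.5))/0.0012207 = 2168.5862 → code 2168 (floor).
Reconstructed: 0.14648438 V.
Error = 0.1472 − 0.14648438 = 0.000715625 V = 0.716 mV.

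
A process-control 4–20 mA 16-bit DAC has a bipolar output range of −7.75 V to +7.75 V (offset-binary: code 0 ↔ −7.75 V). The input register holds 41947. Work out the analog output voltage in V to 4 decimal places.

2.1709 V

LSB = 15.5 V / 2^16 = 236.51 µV.
V_out = (−7.75) + 41947 × 0.000236511 V = 2.17094 V.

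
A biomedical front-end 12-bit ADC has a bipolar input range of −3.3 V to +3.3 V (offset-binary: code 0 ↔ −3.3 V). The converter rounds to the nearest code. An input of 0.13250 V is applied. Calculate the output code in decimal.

Full-scale span = 6.6 V; LSB = 6.6/2^12 = 1.611 mV.
(V_in − V_low)/LSB = (0.13250 − (−3.3)) / 0.00161133 = 2130.230.
round(2130.230) = 2130.

code 2130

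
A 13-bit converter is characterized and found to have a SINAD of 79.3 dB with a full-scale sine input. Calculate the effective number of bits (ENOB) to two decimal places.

ENOB = (SINAD − 1.76) / 6.02 = (79.3 − 1.76)/6.02 = 12.880.

12.88 bits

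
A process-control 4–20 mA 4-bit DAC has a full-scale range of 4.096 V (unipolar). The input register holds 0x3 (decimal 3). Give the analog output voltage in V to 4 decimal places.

LSB = 4.096 V / 2^4 = 256.000 mV.
Code 0x3 = 3 decimal.
V_out = 0 + 3 × 0.256 V = 0.768 V.

0.7680 V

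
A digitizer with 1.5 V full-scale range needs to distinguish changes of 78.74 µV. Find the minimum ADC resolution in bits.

15 bits

Number of steps required ≥ 1.5 V / 78.74 µV = 19050.04.
Need 2^N ≥ 19050.04; 2^14 = 16384, 2^15 = 32768.
Minimum N = 15.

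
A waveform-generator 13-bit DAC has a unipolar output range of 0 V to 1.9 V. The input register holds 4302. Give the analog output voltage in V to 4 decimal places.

0.9978 V

LSB = 1.9 V / 2^13 = 231.93 µV.
V_out = 0 + 4302 × 0.000231934 V = 0.997778 V.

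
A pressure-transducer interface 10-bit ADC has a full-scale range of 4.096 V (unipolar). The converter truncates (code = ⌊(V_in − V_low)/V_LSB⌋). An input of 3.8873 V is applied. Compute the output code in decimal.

Full-scale span = 4.096 V; LSB = 4.096/2^10 = 4.000 mV.
Input sits at 971.825 steps above V_low.
So the output code is 971.

code 971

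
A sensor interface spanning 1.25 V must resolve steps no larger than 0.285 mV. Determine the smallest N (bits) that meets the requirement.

Number of steps required ≥ 1.25 V / 0.285 mV = 4385.96.
Need 2^N ≥ 4385.96; 2^12 = 4096, 2^13 = 8192.
Minimum N = 13.

13 bits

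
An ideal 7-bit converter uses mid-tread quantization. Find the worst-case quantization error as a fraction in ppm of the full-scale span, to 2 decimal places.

3906.25 ppm

Rounding → worst-case error = ½ LSB = V_FS/2^8, so 1e+06/256 = 3906.25 ppm of full scale.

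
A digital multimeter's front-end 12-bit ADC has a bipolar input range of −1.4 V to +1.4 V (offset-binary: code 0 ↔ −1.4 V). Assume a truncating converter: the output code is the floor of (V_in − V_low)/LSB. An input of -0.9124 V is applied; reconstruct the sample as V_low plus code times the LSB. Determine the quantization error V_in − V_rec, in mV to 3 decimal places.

0.198 mV

Step size: 2.8 V ÷ 2^12 = 0.684 mV.
Scaled input = 713.2891 LSBs, so code = 713.
V_rec = (−1.4) + 713·0.000683594 = -0.91259766 V.
V_in − V_rec = 0.000197656 V = 0.198 mV.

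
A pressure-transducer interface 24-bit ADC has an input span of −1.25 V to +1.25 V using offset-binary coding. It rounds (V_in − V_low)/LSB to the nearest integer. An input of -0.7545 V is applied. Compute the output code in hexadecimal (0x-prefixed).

Full-scale span = 2.5 V; LSB = 2.5/2^24 = 0.15 µV.
(-0.7545 − (−1.25)) / 1.49012e-07 = 3325244.211 LSBs.
So the output code is 3325244.
In hexadecimal (0x-prefixed): 0x32BD3C.

code 0x32BD3C (decimal 3325244)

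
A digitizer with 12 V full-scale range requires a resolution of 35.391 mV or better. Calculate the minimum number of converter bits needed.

9 bits

Number of steps required ≥ 12 V / 35.391 mV = 339.07.
Need 2^N ≥ 339.07; 2^8 = 256, 2^9 = 512.
Minimum N = 9.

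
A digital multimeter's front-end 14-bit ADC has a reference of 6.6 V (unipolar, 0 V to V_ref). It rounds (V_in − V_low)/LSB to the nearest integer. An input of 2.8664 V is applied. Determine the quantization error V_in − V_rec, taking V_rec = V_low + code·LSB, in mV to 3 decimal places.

-0.153 mV

LSB = 6.6/2^14 = 402.83 µV.
(2.8664 − 0)/0.000402832 = 7115.6208; round gives code 7116.
Code 7116 maps back to 0 + 7116×0.000402832 V = 2.8665527 V.
Difference: -0.000152734 V → -0.153 mV.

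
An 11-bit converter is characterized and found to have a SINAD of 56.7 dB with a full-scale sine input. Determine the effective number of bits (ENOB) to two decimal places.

9.13 bits

ENOB = (SINAD − 1.76) / 6.02 = (56.7 − 1.76)/6.02 = 9.126.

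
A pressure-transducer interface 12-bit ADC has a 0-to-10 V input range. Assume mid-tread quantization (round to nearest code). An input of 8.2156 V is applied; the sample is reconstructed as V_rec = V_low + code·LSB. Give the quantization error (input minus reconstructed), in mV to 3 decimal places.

One LSB is 10 V / 4096 = 2.441 mV.
(V_in − V_low)/LSB = (8.2156 − 0)/0.00244141 = 3365.1098 → code 3365 (round).
Code 3365 maps back to 0 + 3365×0.00244141 V = 8.215332 V.
V_in − V_rec = 0.000267969 V = 0.268 mV.

0.268 mV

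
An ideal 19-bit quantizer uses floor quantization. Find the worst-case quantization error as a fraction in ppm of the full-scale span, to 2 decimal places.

1.91 ppm

Truncating → worst-case error = 1 LSB = V_FS/2^19, so 1e+06/524288 = 1.90735 ppm of full scale.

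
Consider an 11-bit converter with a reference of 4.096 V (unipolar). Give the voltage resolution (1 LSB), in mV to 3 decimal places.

2.000 mV

Full-scale span = 4.096 V.
LSB = 4.096 / 2^11 = 4.096 / 2048 = 0.002 V = 2.000 mV.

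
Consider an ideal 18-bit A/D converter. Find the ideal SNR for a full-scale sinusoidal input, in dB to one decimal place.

SNR ≈ 6.02·N + 1.76 dB = 6.02·18 + 1.76 = 110.12 dB.

110.1 dB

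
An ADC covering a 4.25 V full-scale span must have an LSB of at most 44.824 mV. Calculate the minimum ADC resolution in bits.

Number of steps required ≥ 4.25 V / 44.824 mV = 94.82.
Need 2^N ≥ 94.82; 2^6 = 64, 2^7 = 128.
Minimum N = 7.

7 bits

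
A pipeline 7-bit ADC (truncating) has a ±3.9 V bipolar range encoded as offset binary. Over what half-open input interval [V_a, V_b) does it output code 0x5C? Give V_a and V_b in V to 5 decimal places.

[1.70625 V, 1.76719 V)

LSB = 7.8/2^7 = 60.938 mV.
Code 0x5C = 92 decimal.
V_a = V_low + 92·LSB = 1.70625 V; V_b = V_low + 93·LSB = 1.76719 V.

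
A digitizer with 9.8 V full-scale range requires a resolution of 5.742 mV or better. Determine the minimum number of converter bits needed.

Number of steps required ≥ 9.8 V / 5.742 mV = 1706.72.
Need 2^N ≥ 1706.72; 2^10 = 1024, 2^11 = 2048.
Minimum N = 11.

11 bits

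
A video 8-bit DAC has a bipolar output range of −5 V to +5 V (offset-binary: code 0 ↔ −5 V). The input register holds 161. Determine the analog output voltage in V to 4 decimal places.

LSB = 10 V / 2^8 = 39.062 mV.
V_out = (−5) + 161 × 0.0390625 V = 1.28906 V.

1.2891 V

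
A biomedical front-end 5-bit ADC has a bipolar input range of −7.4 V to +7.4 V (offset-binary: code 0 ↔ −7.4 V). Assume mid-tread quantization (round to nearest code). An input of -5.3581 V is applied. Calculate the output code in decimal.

With 32 levels over 14.8 V, one step is 462.500 mV.
Input sits at 4.415 steps above V_low.
round(4.415) = 4.

code 4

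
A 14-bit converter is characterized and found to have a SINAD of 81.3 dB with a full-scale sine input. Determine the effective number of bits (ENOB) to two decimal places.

ENOB = (SINAD − 1.76) / 6.02 = (81.3 − 1.76)/6.02 = 13.213.

13.21 bits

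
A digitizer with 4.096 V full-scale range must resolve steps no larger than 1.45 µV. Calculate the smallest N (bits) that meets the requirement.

Number of steps required ≥ 4.096 V / 1.45 µV = 2824827.59.
Need 2^N ≥ 2824827.59; 2^21 = 2097152, 2^22 = 4194304.
Minimum N = 22.

22 bits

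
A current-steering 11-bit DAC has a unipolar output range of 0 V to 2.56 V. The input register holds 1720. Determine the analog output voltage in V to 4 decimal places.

LSB = 2.56 V / 2^11 = 1.250 mV.
V_out = 0 + 1720 × 0.00125 V = 2.15 V.

2.1500 V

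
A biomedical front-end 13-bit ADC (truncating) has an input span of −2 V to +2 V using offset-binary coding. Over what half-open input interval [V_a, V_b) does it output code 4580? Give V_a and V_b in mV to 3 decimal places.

LSB = 4/2^13 = 488.28 µV.
V_a = V_low + 4580·LSB = 0.236328 V; V_b = V_low + 4581·LSB = 0.236816 V.

[236.328 mV, 236.816 mV)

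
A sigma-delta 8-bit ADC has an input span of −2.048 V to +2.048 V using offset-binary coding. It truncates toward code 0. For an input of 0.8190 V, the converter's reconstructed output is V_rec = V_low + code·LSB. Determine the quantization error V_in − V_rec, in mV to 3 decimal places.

Step size: 4.096 V ÷ 2^8 = 16.000 mV.
(V_in − V_low)/LSB = (0.8190 − (−2.048))/0.016 = 179.1875 → code 179 (floor).
Reconstructed: 0.816 V.
Difference: 0.003 V → 3.000 mV.

3.000 mV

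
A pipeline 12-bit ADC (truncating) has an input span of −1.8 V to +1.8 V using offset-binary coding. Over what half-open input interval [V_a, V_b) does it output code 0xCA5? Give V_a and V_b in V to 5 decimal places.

[1.04502 V, 1.04590 V)

LSB = 3.6/2^12 = 0.879 mV.
Code 0xCA5 = 3237 decimal.
V_a = V_low + 3237·LSB = 1.04502 V; V_b = V_low + 3238·LSB = 1.0459 V.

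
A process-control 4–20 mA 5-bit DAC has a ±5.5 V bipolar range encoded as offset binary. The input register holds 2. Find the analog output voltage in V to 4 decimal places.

-4.8125 V

LSB = 11 V / 2^5 = 343.750 mV.
V_out = (−5.5) + 2 × 0.34375 V = -4.8125 V.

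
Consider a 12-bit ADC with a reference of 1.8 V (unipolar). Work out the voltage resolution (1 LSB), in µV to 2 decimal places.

439.45 µV

Full-scale span = 1.8 V.
LSB = 1.8 / 2^12 = 1.8 / 4096 = 0.000439453 V = 439.45 µV.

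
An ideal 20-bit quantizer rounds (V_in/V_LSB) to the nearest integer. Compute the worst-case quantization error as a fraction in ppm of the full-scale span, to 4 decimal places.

0.4768 ppm

Rounding → worst-case error = ½ LSB = V_FS/2^21, so 1e+06/2097152 = 0.476837 ppm of full scale.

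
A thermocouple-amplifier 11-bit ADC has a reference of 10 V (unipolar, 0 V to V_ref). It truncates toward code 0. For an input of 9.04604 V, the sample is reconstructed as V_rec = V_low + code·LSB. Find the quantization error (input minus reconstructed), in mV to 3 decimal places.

LSB = 10/2^11 = 4.883 mV.
(V_in − V_low)/LSB = (9.04604 − 0)/0.00488281 = 1852.6290 → code 1852 (floor).
Reconstructed: 9.0429688 V.
Error = 9.04604 − 9.0429688 = 0.00307125 V = 3.071 mV.

3.071 mV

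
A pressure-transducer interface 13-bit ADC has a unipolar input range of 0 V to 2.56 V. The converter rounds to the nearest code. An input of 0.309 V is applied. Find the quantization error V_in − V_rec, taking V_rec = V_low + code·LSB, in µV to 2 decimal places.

-62.50 µV

LSB = 2.56/2^13 = 312.50 µV.
(0.309 − 0)/0.0003125 = 988.8000; round gives code 989.
Reconstructed: 0.3090625 V.
Error = 0.309 − 0.3090625 = -6.25e-05 V = -62.50 µV.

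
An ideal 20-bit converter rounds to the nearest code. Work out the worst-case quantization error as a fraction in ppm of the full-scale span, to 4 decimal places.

Rounding → worst-case error = ½ LSB = V_FS/2^21, so 1e+06/2097152 = 0.476837 ppm of full scale.

0.4768 ppm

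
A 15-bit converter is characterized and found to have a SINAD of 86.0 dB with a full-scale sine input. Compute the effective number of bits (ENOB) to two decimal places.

13.99 bits

ENOB = (SINAD − 1.76) / 6.02 = (86.0 − 1.76)/6.02 = 13.993.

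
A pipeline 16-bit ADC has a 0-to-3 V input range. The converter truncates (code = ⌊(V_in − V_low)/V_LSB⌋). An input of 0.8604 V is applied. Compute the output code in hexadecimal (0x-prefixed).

code 0x496B (decimal 18795)

LSB = 3 V / 65536 = 45.78 µV.
(0.8604 − 0) / 4.57764e-05 = 18795.725 LSBs.
So the output code is 18795.
In hexadecimal (0x-prefixed): 0x496B.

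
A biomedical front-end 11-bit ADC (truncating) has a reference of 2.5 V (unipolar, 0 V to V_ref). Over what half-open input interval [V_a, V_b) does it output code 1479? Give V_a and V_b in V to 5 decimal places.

[1.80542 V, 1.80664 V)

LSB = 2.5/2^11 = 1.221 mV.
V_a = V_low + 1479·LSB = 1.80542 V; V_b = V_low + 1480·LSB = 1.80664 V.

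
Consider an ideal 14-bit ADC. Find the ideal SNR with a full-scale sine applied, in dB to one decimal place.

SNR ≈ 6.02·N + 1.76 dB = 6.02·14 + 1.76 = 86.04 dB.

86.0 dB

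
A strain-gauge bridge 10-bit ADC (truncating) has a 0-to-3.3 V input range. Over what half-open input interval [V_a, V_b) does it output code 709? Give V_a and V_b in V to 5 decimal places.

[2.28486 V, 2.28809 V)

LSB = 3.3/2^10 = 3.223 mV.
V_a = V_low + 709·LSB = 2.28486 V; V_b = V_low + 710·LSB = 2.28809 V.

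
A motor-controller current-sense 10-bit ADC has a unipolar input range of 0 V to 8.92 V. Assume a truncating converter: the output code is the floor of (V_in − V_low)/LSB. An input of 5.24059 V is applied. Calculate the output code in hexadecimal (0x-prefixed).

LSB = 8.92 V / 1024 = 8.711 mV.
(V_in − V_low)/LSB = (5.24059 − 0) / 0.00871094 = 601.610.
So the output code is 601.
In hexadecimal (0x-prefixed): 0x259.

code 0x259 (decimal 601)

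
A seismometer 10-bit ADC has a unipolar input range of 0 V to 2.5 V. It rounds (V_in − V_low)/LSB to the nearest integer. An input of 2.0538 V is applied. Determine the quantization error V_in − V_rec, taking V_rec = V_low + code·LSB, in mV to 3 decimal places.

Step size: 2.5 V ÷ 2^10 = 2.441 mV.
(V_in − V_low)/LSB = (2.0538 − 0)/0.00244141 = 841.2365 → code 841 (round).
V_rec = 0 + 841·0.00244141 = 2.0532227 V.
V_in − V_rec = 0.000577344 V = 0.577 mV.

0.577 mV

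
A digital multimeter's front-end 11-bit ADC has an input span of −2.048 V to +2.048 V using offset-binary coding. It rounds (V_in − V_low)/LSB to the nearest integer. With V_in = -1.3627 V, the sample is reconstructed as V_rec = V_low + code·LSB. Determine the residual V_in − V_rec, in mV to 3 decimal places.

-0.700 mV

LSB = 4.096/2^11 = 2.000 mV.
(V_in − V_low)/LSB = (-1.3627 − (−2.048))/0.002 = 342.6500 → code 343 (round).
Code 343 maps back to (−2.048) + 343×0.002 V = -1.362 V.
Difference: -0.0007 V → -0.700 mV.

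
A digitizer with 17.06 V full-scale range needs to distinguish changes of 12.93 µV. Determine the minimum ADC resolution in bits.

Number of steps required ≥ 17.06 V / 12.93 µV = 1319412.22.
Need 2^N ≥ 1319412.22; 2^20 = 1048576, 2^21 = 2097152.
Minimum N = 21.

21 bits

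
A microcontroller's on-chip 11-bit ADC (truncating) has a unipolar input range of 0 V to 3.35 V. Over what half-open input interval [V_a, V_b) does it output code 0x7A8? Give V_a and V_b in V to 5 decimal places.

[3.20605 V, 3.20769 V)

LSB = 3.35/2^11 = 1.636 mV.
Code 0x7A8 = 1960 decimal.
V_a = V_low + 1960·LSB = 3.20605 V; V_b = V_low + 1961·LSB = 3.20769 V.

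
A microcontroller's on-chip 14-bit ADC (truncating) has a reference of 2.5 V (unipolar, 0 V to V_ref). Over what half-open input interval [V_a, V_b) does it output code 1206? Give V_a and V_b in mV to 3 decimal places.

[184.021 mV, 184.174 mV)

LSB = 2.5/2^14 = 152.59 µV.
V_a = V_low + 1206·LSB = 0.184021 V; V_b = V_low + 1207·LSB = 0.184174 V.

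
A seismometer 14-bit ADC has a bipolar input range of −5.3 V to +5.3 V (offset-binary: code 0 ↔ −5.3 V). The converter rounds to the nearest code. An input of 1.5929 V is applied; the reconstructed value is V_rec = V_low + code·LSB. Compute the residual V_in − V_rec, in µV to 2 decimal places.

One LSB is 10.6 V / 16384 = 0.647 mV.
(1.5929 − (−5.3))/0.000646973 = 10654.0824; round gives code 10654.
V_rec = (−5.3) + 10654·0.000646973 = 1.5928467 V.
V_in − V_rec = 5.33203e-05 V = 53.32 µV.

53.32 µV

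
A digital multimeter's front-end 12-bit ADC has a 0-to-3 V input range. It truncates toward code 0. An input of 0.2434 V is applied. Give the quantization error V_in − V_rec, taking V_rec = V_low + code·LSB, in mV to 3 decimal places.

0.236 mV

One LSB is 3 V / 4096 = 0.732 mV.
Scaled input = 332.3221 LSBs, so code = 332.
Code 332 maps back to 0 + 332×0.000732422 V = 0.24316406 V.
V_in − V_rec = 0.000235938 V = 0.236 mV.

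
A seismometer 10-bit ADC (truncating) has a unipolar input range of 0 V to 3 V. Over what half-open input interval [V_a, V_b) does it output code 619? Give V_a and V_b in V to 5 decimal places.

[1.81348 V, 1.81641 V)

LSB = 3/2^10 = 2.930 mV.
V_a = V_low + 619·LSB = 1.81348 V; V_b = V_low + 620·LSB = 1.81641 V.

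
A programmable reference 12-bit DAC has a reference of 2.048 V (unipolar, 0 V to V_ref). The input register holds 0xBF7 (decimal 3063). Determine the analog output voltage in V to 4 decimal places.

1.5315 V

LSB = 2.048 V / 2^12 = 0.500 mV.
Code 0xBF7 = 3063 decimal.
V_out = 0 + 3063 × 0.0005 V = 1.5315 V.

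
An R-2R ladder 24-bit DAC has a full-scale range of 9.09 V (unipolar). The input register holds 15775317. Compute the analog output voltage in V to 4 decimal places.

LSB = 9.09 V / 2^24 = 0.54 µV.
V_out = 0 + 15775317 × 5.41806e-07 V = 8.54716 V.

8.5472 V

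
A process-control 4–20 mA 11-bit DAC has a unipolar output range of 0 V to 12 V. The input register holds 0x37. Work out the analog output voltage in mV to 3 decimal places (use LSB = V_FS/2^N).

322.266 mV

LSB = 12 V / 2^11 = 5.859 mV.
Code 0x37 = 55 decimal.
V_out = 0 + 55 × 0.00585938 V = 0.322266 V.
= 322.266 mV.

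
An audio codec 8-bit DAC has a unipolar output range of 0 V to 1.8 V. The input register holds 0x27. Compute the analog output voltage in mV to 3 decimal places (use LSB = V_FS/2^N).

274.219 mV

LSB = 1.8 V / 2^8 = 7.031 mV.
Code 0x27 = 39 decimal.
V_out = 0 + 39 × 0.00703125 V = 0.274219 V.
= 274.219 mV.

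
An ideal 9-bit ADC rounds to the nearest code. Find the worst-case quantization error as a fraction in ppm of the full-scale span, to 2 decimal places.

976.56 ppm

Rounding → worst-case error = ½ LSB = V_FS/2^10, so 1e+06/1024 = 976.562 ppm of full scale.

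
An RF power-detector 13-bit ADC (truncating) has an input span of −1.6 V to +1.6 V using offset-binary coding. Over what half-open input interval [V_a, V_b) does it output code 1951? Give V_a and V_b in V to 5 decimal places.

[-0.83789 V, -0.83750 V)

LSB = 3.2/2^13 = 390.62 µV.
V_a = V_low + 1951·LSB = -0.837891 V; V_b = V_low + 1952·LSB = -0.8375 V.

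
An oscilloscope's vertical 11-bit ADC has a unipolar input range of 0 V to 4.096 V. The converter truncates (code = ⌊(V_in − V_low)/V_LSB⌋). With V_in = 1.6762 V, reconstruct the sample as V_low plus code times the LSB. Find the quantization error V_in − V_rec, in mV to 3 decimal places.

LSB = 4.096/2^11 = 2.000 mV.
(V_in − V_low)/LSB = (1.6762 − 0)/0.002 = 838.1000 → code 838 (floor).
Reconstructed: 1.676 V.
Error = 1.6762 − 1.676 = 0.0002 V = 0.200 mV.

0.200 mV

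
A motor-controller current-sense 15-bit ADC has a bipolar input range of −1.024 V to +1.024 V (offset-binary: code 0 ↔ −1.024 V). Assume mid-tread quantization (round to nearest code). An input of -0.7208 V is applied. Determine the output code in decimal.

code 4851

Full-scale span = 2.048 V; LSB = 2.048/2^15 = 62.50 µV.
(V_in − V_low)/LSB = (-0.7208 − (−1.024)) / 6.25e-05 = 4851.200.
round(4851.200) = 4851.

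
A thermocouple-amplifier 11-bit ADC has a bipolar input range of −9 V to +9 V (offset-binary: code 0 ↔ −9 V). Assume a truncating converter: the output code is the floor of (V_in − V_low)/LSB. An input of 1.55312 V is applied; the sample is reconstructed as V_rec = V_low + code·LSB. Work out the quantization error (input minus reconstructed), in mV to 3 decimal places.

6.245 mV

LSB = 18/2^11 = 8.789 mV.
(V_in − V_low)/LSB = (1.55312 − (−9))/0.00878906 = 1200.7105 → code 1200 (floor).
Reconstructed: 1.546875 V.
Difference: 0.006245 V → 6.245 mV.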